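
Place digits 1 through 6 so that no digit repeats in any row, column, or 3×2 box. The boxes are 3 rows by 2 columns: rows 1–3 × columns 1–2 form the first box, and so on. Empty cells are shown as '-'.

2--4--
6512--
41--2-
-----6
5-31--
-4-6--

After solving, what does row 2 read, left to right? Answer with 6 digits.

651234

R1C2 = 3: row 1 has {2,4}; col 2 has {1,4,5}; box has {1,2,4,5,6} → only 3 remains.
R4C2 = 2: row 4 has {6}; col 2 has {1,3,4,5}; box has {4,5} → only 2 remains.
R4C4 = 5: row 4 has {2,6}; col 4 has {1,2,4,6}; box has {1,3,6} → only 5 remains.
R5C2 = 6: row 5 has {1,3,5}; col 2 has {1,2,3,4,5}; box has {2,4,5} → only 6 remains.
R5C5 = 4: row 5 has {1,3,5,6}; col 5 has {2}; box has {6} → only 4 remains.
R5C6 = 2: row 5 has {1,3,4,5,6}; col 6 has {6}; box has {4,6} → only 2 remains.
R6C3 = 2: row 6 has {4,6}; col 3 has {1,3}; box has {1,3,5,6} → only 2 remains.
R2C5 = 3: row 2 has {1,2,5,6}; col 5 has {2,4}; box has {2} → only 3 remains.
R2C6 = 4: row 2 has {1,2,3,5,6}; col 6 has {2,6}; box has {2,3} → only 4 remains.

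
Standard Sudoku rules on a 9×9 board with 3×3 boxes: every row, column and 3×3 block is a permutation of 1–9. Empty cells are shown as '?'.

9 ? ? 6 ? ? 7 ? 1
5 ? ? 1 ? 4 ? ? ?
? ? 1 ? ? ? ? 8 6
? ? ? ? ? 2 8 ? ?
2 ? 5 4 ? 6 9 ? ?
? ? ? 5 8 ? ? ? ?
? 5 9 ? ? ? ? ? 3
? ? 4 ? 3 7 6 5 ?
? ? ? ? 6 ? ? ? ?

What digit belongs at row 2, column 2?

row 5, column 9 = 7: row 5 has {2,4,5,6,9}; col 9 has {1,3,6}; box has {8,9} → only 7 remains.
row 5, column 5 = 1: row 5 has {2,4,5,6,7,9}; col 5 has {3,6,8}; box has {2,4,5,6,8} → only 1 remains.
row 5, column 8 = 3: row 5 has {1,2,4,5,6,7,9}; col 8 has {5,8}; box has {7,8,9} → only 3 remains.
row 5, column 2 = 8: row 5 has {1,2,3,4,5,6,7,9}; col 2 has {5}; box has {2,5} → only 8 remains.
row 2, column 3 = 8: in row 2, 8 can only go here (every other open cell in that row sees an 8).
row 1, column 6 = 8: in row 1, 8 can only go here (every other open cell in that row sees an 8).
row 7, column 6 = 1: row 7 has {3,5,9}; col 6 has {2,4,6,7,8}; box has {3,6,7} → only 1 remains.
row 1, column 5 = 5: in row 1, 5 can only go here (every other open cell in that row sees a 5).
row 2, column 2 = 6: in row 2, 6 can only go here (every other open cell in that row sees a 6).

6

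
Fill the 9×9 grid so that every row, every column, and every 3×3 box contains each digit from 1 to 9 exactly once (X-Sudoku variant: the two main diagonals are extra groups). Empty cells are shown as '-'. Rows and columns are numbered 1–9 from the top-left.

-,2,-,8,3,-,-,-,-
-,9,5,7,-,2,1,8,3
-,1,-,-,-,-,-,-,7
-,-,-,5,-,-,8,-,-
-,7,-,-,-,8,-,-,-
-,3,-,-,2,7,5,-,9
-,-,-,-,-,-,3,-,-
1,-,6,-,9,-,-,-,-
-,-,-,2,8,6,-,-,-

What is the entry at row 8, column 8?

2

row 1, column 6 = 1 (hidden single in row 1).
row 1, column 3 = 7 (hidden single in row 1).
row 3, column 1 = 3 (hidden single in row 3).
row 3, column 3 = 8 (hidden single in row 3).
row 4, column 8 = 7 (hidden single in row 4).
row 4, column 6 = 3 (hidden single in row 4).
row 5, column 8 = 3 (hidden single in row 5).
row 5, column 1 = 5 (hidden single in row 5).
row 6, column 1 = 8 (hidden single in row 6).
row 8, column 4 = 3 (hidden single in row 8).
row 8, column 7 = 7 (hidden single in row 8).
row 8, column 9 = 8 (hidden single in row 8).
row 7, column 2 = 8 (hidden single in row 7).
row 8, column 8 = 2: in row 8, 2 can only go here (every other open cell in that row sees a 2).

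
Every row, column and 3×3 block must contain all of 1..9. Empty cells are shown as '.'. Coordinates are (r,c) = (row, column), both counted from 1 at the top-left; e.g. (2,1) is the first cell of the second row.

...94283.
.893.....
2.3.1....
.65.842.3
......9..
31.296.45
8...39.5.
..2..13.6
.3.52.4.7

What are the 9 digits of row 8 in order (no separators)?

(1,9) = 1: row 1 has {2,3,4,8,9}; col 9 has {3,5,6,7}; box has {3,8} → only 1 remains.
(5,9) = 8: row 5 has {9}; col 9 has {1,3,5,6,7}; box has {2,3,4,5,9} → only 8 remains.
(6,7) = 7: row 6 has {1,2,3,4,5,6,9}; col 7 has {2,3,4,8,9}; box has {2,3,4,5,8,9} → only 7 remains.
(7,7) = 1: row 7 has {3,5,8,9}; col 7 has {2,3,4,7,8,9}; box has {3,4,5,6,7} → only 1 remains.
(7,9) = 2: row 7 has {1,3,5,8,9}; col 9 has {1,3,5,6,7,8}; box has {1,3,4,5,6,7} → only 2 remains.
(8,5) = 7: row 8 has {1,2,3,6}; col 5 has {1,2,3,4,8,9}; box has {1,2,3,5,9} → only 7 remains.
(9,6) = 8: row 9 has {2,3,4,5,7}; col 6 has {1,2,4,6,9}; box has {1,2,3,5,7,9} → only 8 remains.
(9,8) = 9: row 9 has {2,3,4,5,7,8}; col 8 has {3,4,5}; box has {1,2,3,4,5,6,7} → only 9 remains.
(2,9) = 4: row 2 has {3,8,9}; col 9 has {1,2,3,5,6,7,8}; box has {1,3,8} → only 4 remains.
(3,9) = 9: row 3 has {1,2,3}; col 9 has {1,2,3,4,5,6,7,8}; box has {1,3,4,8} → only 9 remains.
(4,8) = 1: row 4 has {2,3,4,5,6,8}; col 8 has {3,4,5,9}; box has {2,3,4,5,7,8,9} → only 1 remains.
(5,5) = 5: row 5 has {8,9}; col 5 has {1,2,3,4,7,8,9}; box has {2,4,6,8,9} → only 5 remains.
(5,8) = 6: row 5 has {5,8,9}; col 8 has {1,3,4,5,9}; box has {1,2,3,4,5,7,8,9} → only 6 remains.
(6,3) = 8: row 6 has {1,2,3,4,5,6,7,9}; col 3 has {2,3,5,9}; box has {1,3,5,6} → only 8 remains.
(8,4) = 4: row 8 has {1,2,3,6,7}; col 4 has {2,3,5,9}; box has {1,2,3,5,7,8,9} → only 4 remains.
(8,8) = 8: row 8 has {1,2,3,4,6,7}; col 8 has {1,3,4,5,6,9}; box has {1,2,3,4,5,6,7,9} → only 8 remains.
(2,5) = 6: row 2 has {3,4,8,9}; col 5 has {1,2,3,4,5,7,8,9}; box has {1,2,3,4,9} → only 6 remains.
(2,7) = 5: row 2 has {3,4,6,8,9}; col 7 has {1,2,3,4,7,8,9}; box has {1,3,4,8,9} → only 5 remains.
(3,7) = 6: row 3 has {1,2,3,9}; col 7 has {1,2,3,4,5,7,8,9}; box has {1,3,4,5,8,9} → only 6 remains.
(3,8) = 7: row 3 has {1,2,3,6,9}; col 8 has {1,3,4,5,6,8,9}; box has {1,3,4,5,6,8,9} → only 7 remains.
(4,4) = 7: row 4 has {1,2,3,4,5,6,8}; col 4 has {2,3,4,5,9}; box has {2,4,5,6,8,9} → only 7 remains.
(5,4) = 1: row 5 has {5,6,8,9}; col 4 has {2,3,4,5,7,9}; box has {2,4,5,6,7,8,9} → only 1 remains.
(5,6) = 3: row 5 has {1,5,6,8,9}; col 6 has {1,2,4,6,8,9}; box has {1,2,4,5,6,7,8,9} → only 3 remains.
(7,4) = 6: row 7 has {1,2,3,5,8,9}; col 4 has {1,2,3,4,5,7,9}; box has {1,2,3,4,5,7,8,9} → only 6 remains.
(2,6) = 7: row 2 has {3,4,5,6,8,9}; col 6 has {1,2,3,4,6,8,9}; box has {1,2,3,4,6,9} → only 7 remains.
(2,8) = 2: row 2 has {3,4,5,6,7,8,9}; col 8 has {1,3,4,5,6,7,8,9}; box has {1,3,4,5,6,7,8,9} → only 2 remains.
(3,4) = 8: row 3 has {1,2,3,6,7,9}; col 4 has {1,2,3,4,5,6,7,9}; box has {1,2,3,4,6,7,9} → only 8 remains.
(3,6) = 5: row 3 has {1,2,3,6,7,8,9}; col 6 has {1,2,3,4,6,7,8,9}; box has {1,2,3,4,6,7,8,9} → only 5 remains.
(4,1) = 9: row 4 has {1,2,3,4,5,6,7,8}; col 1 has {2,3,8}; box has {1,3,5,6,8} → only 9 remains.
(8,1) = 5: row 8 has {1,2,3,4,6,7,8}; col 1 has {2,3,8,9}; box has {2,3,8} → only 5 remains.
(8,2) = 9: row 8 has {1,2,3,4,5,6,7,8}; col 2 has {1,3,6,8}; box has {2,3,5,8} → only 9 remains.

592471386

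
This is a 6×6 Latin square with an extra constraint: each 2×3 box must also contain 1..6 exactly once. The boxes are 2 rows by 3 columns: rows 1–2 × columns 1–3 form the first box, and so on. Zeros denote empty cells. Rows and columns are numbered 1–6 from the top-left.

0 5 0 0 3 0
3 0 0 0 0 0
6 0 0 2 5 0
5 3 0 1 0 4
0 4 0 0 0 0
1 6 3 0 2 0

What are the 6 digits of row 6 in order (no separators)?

r3c2 = 1 (sole candidate).
r3c3 = 4 (sole candidate).
r3c6 = 3 (sole candidate).
r4c3 = 2 (sole candidate).
r4c5 = 6 (sole candidate).
r5c1 = 2 (sole candidate).
r5c3 = 5 (sole candidate).
r5c5 = 1 (sole candidate).
r5c6 = 6 (sole candidate).
r6c6 = 5: row 6 has {1,2,3,6}; col 6 has {3,4,6}; box has {1,2,6} → only 5 remains.
r1c1 = 4 (sole candidate).
r1c4 = 6 (sole candidate).
r2c2 = 2 (sole candidate).
r2c5 = 4 (sole candidate).
r2c6 = 1 (sole candidate).
r5c4 = 3 (sole candidate).
r6c4 = 4: row 6 has {1,2,3,5,6}; col 4 has {1,2,3,6}; box has {1,2,3,5,6} → only 4 remains.

163425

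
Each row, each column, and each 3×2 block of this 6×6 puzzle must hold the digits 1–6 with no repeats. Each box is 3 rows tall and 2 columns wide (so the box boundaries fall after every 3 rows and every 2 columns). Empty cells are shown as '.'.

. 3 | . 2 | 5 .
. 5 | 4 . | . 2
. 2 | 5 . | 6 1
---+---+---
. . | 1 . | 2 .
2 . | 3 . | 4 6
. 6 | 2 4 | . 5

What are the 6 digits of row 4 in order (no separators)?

541623

row 1, column 3 = 6 (sole candidate).
row 1, column 6 = 4 (sole candidate).
row 2, column 5 = 3 (sole candidate).
row 3, column 1 = 4 (sole candidate).
row 3, column 4 = 3 (sole candidate).
row 4, column 2 = 4: row 4 has {1,2}; col 2 has {2,3,5,6}; box has {2,6} → only 4 remains.
row 4, column 6 = 3: row 4 has {1,2,4}; col 6 has {1,2,4,5,6}; box has {2,4,5,6} → only 3 remains.
row 5, column 2 = 1 (sole candidate).
row 5, column 4 = 5 (sole candidate).
row 6, column 1 = 3 (sole candidate).
row 6, column 5 = 1 (sole candidate).
row 1, column 1 = 1 (sole candidate).
row 2, column 1 = 6 (sole candidate).
row 2, column 4 = 1 (sole candidate).
row 4, column 1 = 5: row 4 has {1,2,3,4}; col 1 has {1,2,3,4,6}; box has {1,2,3,4,6} → only 5 remains.
row 4, column 4 = 6: row 4 has {1,2,3,4,5}; col 4 has {1,2,3,4,5}; box has {1,2,3,4,5} → only 6 remains.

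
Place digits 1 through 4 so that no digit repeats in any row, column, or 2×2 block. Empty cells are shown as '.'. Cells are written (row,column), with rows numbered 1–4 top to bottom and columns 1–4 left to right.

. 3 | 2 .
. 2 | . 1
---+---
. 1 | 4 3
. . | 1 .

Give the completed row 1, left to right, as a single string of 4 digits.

1324

(1,4) = 4: row 1 has {2,3}; col 4 has {1,3}; box has {1,2} → only 4 remains.
(2,1) = 4: row 2 has {1,2}; col 1 has {}; box has {2,3} → only 4 remains.
(2,3) = 3: row 2 has {1,2,4}; col 3 has {1,2,4}; box has {1,2,4} → only 3 remains.
(3,1) = 2: row 3 has {1,3,4}; col 1 has {4}; box has {1} → only 2 remains.
(4,1) = 3: row 4 has {1}; col 1 has {2,4}; box has {1,2} → only 3 remains.
(4,2) = 4: row 4 has {1,3}; col 2 has {1,2,3}; box has {1,2,3} → only 4 remains.
(4,4) = 2: row 4 has {1,3,4}; col 4 has {1,3,4}; box has {1,3,4} → only 2 remains.
(1,1) = 1: row 1 has {2,3,4}; col 1 has {2,3,4}; box has {2,3,4} → only 1 remains.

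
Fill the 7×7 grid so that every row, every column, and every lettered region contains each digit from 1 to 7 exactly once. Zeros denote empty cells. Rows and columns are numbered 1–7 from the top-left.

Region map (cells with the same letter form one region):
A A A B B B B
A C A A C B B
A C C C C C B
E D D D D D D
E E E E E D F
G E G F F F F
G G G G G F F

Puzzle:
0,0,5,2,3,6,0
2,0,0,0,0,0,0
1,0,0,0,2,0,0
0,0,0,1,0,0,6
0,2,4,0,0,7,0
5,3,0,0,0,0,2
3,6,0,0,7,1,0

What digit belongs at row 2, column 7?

row 4, column 1 = 7: row 4 has {1,6}; col 1 has {1,2,3,5}; region has {2,3,4} → only 7 remains.
row 5, column 1 = 6: row 5 has {2,4,7}; col 1 has {1,2,3,5,7}; region has {2,3,4,7} → only 6 remains.
row 5, column 4 = 5: row 5 has {2,4,6,7}; col 4 has {1,2}; region has {2,3,4,6,7} → only 5 remains.
row 5, column 5 = 1: row 5 has {2,4,5,6,7}; col 5 has {2,3,7}; region has {2,3,4,5,6,7} → only 1 remains.
row 5, column 7 = 3: row 5 has {1,2,4,5,6,7}; col 7 has {2,6}; region has {1,2} → only 3 remains.
row 6, column 3 = 1: row 6 has {2,3,5}; col 3 has {4,5}; region has {3,5,6,7} → only 1 remains.
row 6, column 6 = 4: row 6 has {1,2,3,5}; col 6 has {1,6,7}; region has {1,2,3} → only 4 remains.
row 7, column 3 = 2: row 7 has {1,3,6,7}; col 3 has {1,4,5}; region has {1,3,5,6,7} → only 2 remains.
row 7, column 4 = 4: row 7 has {1,2,3,6,7}; col 4 has {1,2,5}; region has {1,2,3,5,6,7} → only 4 remains.
row 7, column 7 = 5: row 7 has {1,2,3,4,6,7}; col 7 has {2,3,6}; region has {1,2,3,4} → only 5 remains.
row 1, column 1 = 4: row 1 has {2,3,5,6}; col 1 has {1,2,3,5,6,7}; region has {1,2,5} → only 4 remains.
row 1, column 2 = 7: row 1 has {2,3,4,5,6}; col 2 has {2,3,6}; region has {1,2,4,5} → only 7 remains.
row 1, column 7 = 1: row 1 has {2,3,4,5,6,7}; col 7 has {2,3,5,6}; region has {2,3,6} → only 1 remains.
row 2, column 6 = 5: row 2 has {2}; col 6 has {1,4,6,7}; region has {1,2,3,6} → only 5 remains.
row 3, column 6 = 3: row 3 has {1,2}; col 6 has {1,4,5,6,7}; region has {2} → only 3 remains.
row 4, column 3 = 3: row 4 has {1,6,7}; col 3 has {1,2,4,5}; region has {1,6,7} → only 3 remains.
row 4, column 6 = 2: row 4 has {1,3,6,7}; col 6 has {1,3,4,5,6,7}; region has {1,3,6,7} → only 2 remains.
row 6, column 5 = 6: row 6 has {1,2,3,4,5}; col 5 has {1,2,3,7}; region has {1,2,3,4,5} → only 6 remains.
row 2, column 3 = 6: row 2 has {2,5}; col 3 has {1,2,3,4,5}; region has {1,2,4,5,7} → only 6 remains.
row 2, column 4 = 3: row 2 has {2,5,6}; col 4 has {1,2,4,5}; region has {1,2,4,5,6,7} → only 3 remains.
row 2, column 5 = 4: row 2 has {2,3,5,6}; col 5 has {1,2,3,6,7}; region has {2,3} → only 4 remains.
row 2, column 7 = 7: row 2 has {2,3,4,5,6}; col 7 has {1,2,3,5,6}; region has {1,2,3,5,6} → only 7 remains.

7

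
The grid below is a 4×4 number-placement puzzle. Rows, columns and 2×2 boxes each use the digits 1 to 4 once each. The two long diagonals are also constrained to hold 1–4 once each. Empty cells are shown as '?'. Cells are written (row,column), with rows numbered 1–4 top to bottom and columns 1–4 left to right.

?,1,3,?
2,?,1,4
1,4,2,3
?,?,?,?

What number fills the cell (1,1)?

4

(1,1) = 4: row 1 has {1,3}; col 1 has {1,2}; box has {1,2}; main diagonal has {2} → only 4 remains.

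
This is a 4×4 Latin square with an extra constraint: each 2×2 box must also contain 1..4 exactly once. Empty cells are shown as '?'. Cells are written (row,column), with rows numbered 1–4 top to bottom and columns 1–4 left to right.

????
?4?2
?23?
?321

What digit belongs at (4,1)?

(1,2) = 1: row 1 has {}; col 2 has {2,3,4}; box has {4} → only 1 remains.
(1,3) = 4: row 1 has {1}; col 3 has {2,3}; box has {2} → only 4 remains.
(1,4) = 3: row 1 has {1,4}; col 4 has {1,2}; box has {2,4} → only 3 remains.
(2,1) = 3: row 2 has {2,4}; col 1 has {}; box has {1,4} → only 3 remains.
(2,3) = 1: row 2 has {2,3,4}; col 3 has {2,3,4}; box has {2,3,4} → only 1 remains.
(3,4) = 4: row 3 has {2,3}; col 4 has {1,2,3}; box has {1,2,3} → only 4 remains.
(4,1) = 4: row 4 has {1,2,3}; col 1 has {3}; box has {2,3} → only 4 remains.

4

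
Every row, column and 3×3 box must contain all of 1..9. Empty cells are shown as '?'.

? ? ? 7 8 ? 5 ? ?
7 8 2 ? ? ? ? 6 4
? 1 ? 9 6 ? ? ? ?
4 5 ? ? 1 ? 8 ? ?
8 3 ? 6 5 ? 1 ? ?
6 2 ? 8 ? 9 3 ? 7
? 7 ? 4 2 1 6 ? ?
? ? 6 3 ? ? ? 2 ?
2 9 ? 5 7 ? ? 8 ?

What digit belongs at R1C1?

9

R2C4 = 1: row 2 has {2,4,6,7,8}; col 4 has {3,4,5,6,7,8,9}; box has {6,7,8,9} → only 1 remains.
R2C5 = 3: row 2 has {1,2,4,6,7,8}; col 5 has {1,2,5,6,7,8}; box has {1,6,7,8,9} → only 3 remains.
R2C6 = 5: row 2 has {1,2,3,4,6,7,8}; col 6 has {1,9}; box has {1,3,6,7,8,9} → only 5 remains.
R2C7 = 9: row 2 has {1,2,3,4,5,6,7,8}; col 7 has {1,3,5,6,8}; box has {4,5,6} → only 9 remains.
R4C4 = 2: row 4 has {1,4,5,8}; col 4 has {1,3,4,5,6,7,8,9}; box has {1,5,6,8,9} → only 2 remains.
R4C8 = 9: row 4 has {1,2,4,5,8}; col 8 has {2,6,8}; box has {1,3,7,8} → only 9 remains.
R4C9 = 6: row 4 has {1,2,4,5,8,9}; col 9 has {4,7}; box has {1,3,7,8,9} → only 6 remains.
R5C8 = 4: row 5 has {1,3,5,6,8}; col 8 has {2,6,8,9}; box has {1,3,6,7,8,9} → only 4 remains.
R5C9 = 2: row 5 has {1,3,4,5,6,8}; col 9 has {4,6,7}; box has {1,3,4,6,7,8,9} → only 2 remains.
R6C3 = 1: row 6 has {2,3,6,7,8,9}; col 3 has {2,6}; box has {2,3,4,5,6,8} → only 1 remains.
R6C5 = 4: row 6 has {1,2,3,6,7,8,9}; col 5 has {1,2,3,5,6,7,8}; box has {1,2,5,6,8,9} → only 4 remains.
R6C8 = 5: row 6 has {1,2,3,4,6,7,8,9}; col 8 has {2,4,6,8,9}; box has {1,2,3,4,6,7,8,9} → only 5 remains.
R7C8 = 3: row 7 has {1,2,4,6,7}; col 8 has {2,4,5,6,8,9}; box has {2,6,8} → only 3 remains.
R8C2 = 4: row 8 has {2,3,6}; col 2 has {1,2,3,5,7,8,9}; box has {2,6,7,9} → only 4 remains.
R8C5 = 9: row 8 has {2,3,4,6}; col 5 has {1,2,3,4,5,6,7,8}; box has {1,2,3,4,5,7} → only 9 remains.
R8C6 = 8: row 8 has {2,3,4,6,9}; col 6 has {1,5,9}; box has {1,2,3,4,5,7,9} → only 8 remains.
R8C7 = 7: row 8 has {2,3,4,6,8,9}; col 7 has {1,3,5,6,8,9}; box has {2,3,6,8} → only 7 remains.
R9C3 = 3: row 9 has {2,5,7,8,9}; col 3 has {1,2,6}; box has {2,4,6,7,9} → only 3 remains.
R9C6 = 6: row 9 has {2,3,5,7,8,9}; col 6 has {1,5,8,9}; box has {1,2,3,4,5,7,8,9} → only 6 remains.
R9C7 = 4: row 9 has {2,3,5,6,7,8,9}; col 7 has {1,3,5,6,7,8,9}; box has {2,3,6,7,8} → only 4 remains.
R9C9 = 1: row 9 has {2,3,4,5,6,7,8,9}; col 9 has {2,4,6,7}; box has {2,3,4,6,7,8} → only 1 remains.
R1C2 = 6: row 1 has {5,7,8}; col 2 has {1,2,3,4,5,7,8,9}; box has {1,2,7,8} → only 6 remains.
R1C8 = 1: row 1 has {5,6,7,8}; col 8 has {2,3,4,5,6,8,9}; box has {4,5,6,9} → only 1 remains.
R1C9 = 3: row 1 has {1,5,6,7,8}; col 9 has {1,2,4,6,7}; box has {1,4,5,6,9} → only 3 remains.
R3C7 = 2: row 3 has {1,6,9}; col 7 has {1,3,4,5,6,7,8,9}; box has {1,3,4,5,6,9} → only 2 remains.
R3C8 = 7: row 3 has {1,2,6,9}; col 8 has {1,2,3,4,5,6,8,9}; box has {1,2,3,4,5,6,9} → only 7 remains.
R3C9 = 8: row 3 has {1,2,6,7,9}; col 9 has {1,2,3,4,6,7}; box has {1,2,3,4,5,6,7,9} → only 8 remains.
R4C3 = 7: row 4 has {1,2,4,5,6,8,9}; col 3 has {1,2,3,6}; box has {1,2,3,4,5,6,8} → only 7 remains.
R4C6 = 3: row 4 has {1,2,4,5,6,7,8,9}; col 6 has {1,5,6,8,9}; box has {1,2,4,5,6,8,9} → only 3 remains.
R5C3 = 9: row 5 has {1,2,3,4,5,6,8}; col 3 has {1,2,3,6,7}; box has {1,2,3,4,5,6,7,8} → only 9 remains.
R5C6 = 7: row 5 has {1,2,3,4,5,6,8,9}; col 6 has {1,3,5,6,8,9}; box has {1,2,3,4,5,6,8,9} → only 7 remains.
R7C1 = 5: row 7 has {1,2,3,4,6,7}; col 1 has {2,4,6,7,8}; box has {2,3,4,6,7,9} → only 5 remains.
R7C3 = 8: row 7 has {1,2,3,4,5,6,7}; col 3 has {1,2,3,6,7,9}; box has {2,3,4,5,6,7,9} → only 8 remains.
R7C9 = 9: row 7 has {1,2,3,4,5,6,7,8}; col 9 has {1,2,3,4,6,7,8}; box has {1,2,3,4,6,7,8} → only 9 remains.
R8C1 = 1: row 8 has {2,3,4,6,7,8,9}; col 1 has {2,4,5,6,7,8}; box has {2,3,4,5,6,7,8,9} → only 1 remains.
R8C9 = 5: row 8 has {1,2,3,4,6,7,8,9}; col 9 has {1,2,3,4,6,7,8,9}; box has {1,2,3,4,6,7,8,9} → only 5 remains.
R1C1 = 9: row 1 has {1,3,5,6,7,8}; col 1 has {1,2,4,5,6,7,8}; box has {1,2,6,7,8} → only 9 remains.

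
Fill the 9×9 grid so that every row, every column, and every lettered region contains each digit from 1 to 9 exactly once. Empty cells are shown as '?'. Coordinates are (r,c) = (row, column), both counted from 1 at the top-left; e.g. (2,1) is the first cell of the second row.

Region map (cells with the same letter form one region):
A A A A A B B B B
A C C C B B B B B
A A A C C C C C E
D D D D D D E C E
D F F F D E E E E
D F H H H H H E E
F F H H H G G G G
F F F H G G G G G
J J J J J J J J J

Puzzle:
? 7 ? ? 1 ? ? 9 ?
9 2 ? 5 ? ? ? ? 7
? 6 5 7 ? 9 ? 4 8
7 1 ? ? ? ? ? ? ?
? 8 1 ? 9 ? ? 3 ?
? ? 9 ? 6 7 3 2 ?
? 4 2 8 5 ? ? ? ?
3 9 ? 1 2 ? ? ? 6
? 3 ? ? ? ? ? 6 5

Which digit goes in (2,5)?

(3,1) = 2: row 3 has {4,5,6,7,8,9}; col 1 has {3,7,9}; region has {1,5,6,7,9} → only 2 remains.
(3,5) = 3: row 3 has {2,4,5,6,7,8,9}; col 5 has {1,2,5,6,9}; region has {2,4,5,7,9} → only 3 remains.
(3,7) = 1: row 3 has {2,3,4,5,6,7,8,9}; col 7 has {3}; region has {2,3,4,5,7,9} → only 1 remains.
(4,8) = 8: row 4 has {1,7}; col 8 has {2,3,4,6,9}; region has {1,2,3,4,5,7,9} → only 8 remains.
(5,9) = 4: row 5 has {1,3,8,9}; col 9 has {5,6,7,8}; region has {2,3,8} → only 4 remains.
(6,2) = 5: row 6 has {2,3,6,7,9}; col 2 has {1,2,3,4,6,7,8,9}; region has {1,3,4,8,9} → only 5 remains.
(6,4) = 4: row 6 has {2,3,5,6,7,9}; col 4 has {1,5,7,8}; region has {1,2,3,5,6,7,8,9} → only 4 remains.
(6,9) = 1: row 6 has {2,3,4,5,6,7,9}; col 9 has {4,5,6,7,8}; region has {2,3,4,8} → only 1 remains.
(7,1) = 6: row 7 has {2,4,5,8}; col 1 has {2,3,7,9}; region has {1,3,4,5,8,9} → only 6 remains.
(8,3) = 7: row 8 has {1,2,3,6,9}; col 3 has {1,2,5,9}; region has {1,3,4,5,6,8,9} → only 7 remains.
(8,8) = 5: row 8 has {1,2,3,6,7,9}; col 8 has {2,3,4,6,8,9}; region has {2,6} → only 5 remains.
(1,4) = 3: row 1 has {1,7,9}; col 4 has {1,4,5,7,8}; region has {1,2,5,6,7,9} → only 3 remains.
(1,9) = 2: row 1 has {1,3,7,9}; col 9 has {1,4,5,6,7,8}; region has {7,9} → only 2 remains.
(2,3) = 6: row 2 has {2,5,7,9}; col 3 has {1,2,5,7,9}; region has {1,2,3,4,5,7,8,9} → only 6 remains.
(2,8) = 1: row 2 has {2,5,6,7,9}; col 8 has {2,3,4,5,6,8,9}; region has {2,7,9} → only 1 remains.
(4,5) = 4: row 4 has {1,7,8}; col 5 has {1,2,3,5,6,9}; region has {1,7,9} → only 4 remains.
(4,9) = 9: row 4 has {1,4,7,8}; col 9 has {1,2,4,5,6,7,8}; region has {1,2,3,4,8} → only 9 remains.
(5,1) = 5: row 5 has {1,3,4,8,9}; col 1 has {2,3,6,7,9}; region has {1,4,7,9} → only 5 remains.
(5,4) = 2: row 5 has {1,3,4,5,8,9}; col 4 has {1,3,4,5,7,8}; region has {1,3,4,5,6,7,8,9} → only 2 remains.
(5,6) = 6: row 5 has {1,2,3,4,5,8,9}; col 6 has {7,9}; region has {1,2,3,4,8,9} → only 6 remains.
(5,7) = 7: row 5 has {1,2,3,4,5,6,8,9}; col 7 has {1,3}; region has {1,2,3,4,6,8,9} → only 7 remains.
(6,1) = 8: row 6 has {1,2,3,4,5,6,7,9}; col 1 has {2,3,5,6,7,9}; region has {1,4,5,7,9} → only 8 remains.
(7,7) = 9: row 7 has {2,4,5,6,8}; col 7 has {1,3,7}; region has {2,5,6} → only 9 remains.
(7,8) = 7: row 7 has {2,4,5,6,8,9}; col 8 has {1,2,3,4,5,6,8,9}; region has {2,5,6,9} → only 7 remains.
(7,9) = 3: row 7 has {2,4,5,6,7,8,9}; col 9 has {1,2,4,5,6,7,8,9}; region has {2,5,6,7,9} → only 3 remains.
(9,4) = 9: row 9 has {3,5,6}; col 4 has {1,2,3,4,5,7,8}; region has {3,5,6} → only 9 remains.
(1,1) = 4: row 1 has {1,2,3,7,9}; col 1 has {2,3,5,6,7,8,9}; region has {1,2,3,5,6,7,9} → only 4 remains.
(1,3) = 8: row 1 has {1,2,3,4,7,9}; col 3 has {1,2,5,6,7,9}; region has {1,2,3,4,5,6,7,9} → only 8 remains.
(1,6) = 5: row 1 has {1,2,3,4,7,8,9}; col 6 has {6,7,9}; region has {1,2,7,9} → only 5 remains.
(1,7) = 6: row 1 has {1,2,3,4,5,7,8,9}; col 7 has {1,3,7,9}; region has {1,2,5,7,9} → only 6 remains.
(2,5) = 8: row 2 has {1,2,5,6,7,9}; col 5 has {1,2,3,4,5,6,9}; region has {1,2,5,6,7,9} → only 8 remains.

8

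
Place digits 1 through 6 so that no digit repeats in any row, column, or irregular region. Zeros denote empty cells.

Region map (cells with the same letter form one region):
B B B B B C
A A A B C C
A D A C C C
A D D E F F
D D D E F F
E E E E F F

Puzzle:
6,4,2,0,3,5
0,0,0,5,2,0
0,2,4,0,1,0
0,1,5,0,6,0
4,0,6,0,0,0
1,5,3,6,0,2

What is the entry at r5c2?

3

r1c4 = 1 (sole candidate).
r2c1 = 3 (sole candidate).
r2c2 = 6 (sole candidate).
r2c3 = 1 (sole candidate).
r2c6 = 4 (sole candidate).
r3c1 = 5 (sole candidate).
r3c4 = 3 (sole candidate).
r3c6 = 6 (sole candidate).
r4c1 = 2 (sole candidate).
r4c4 = 4 (sole candidate).
r4c6 = 3 (sole candidate).
r5c2 = 3: row 5 has {4,6}; col 2 has {1,2,4,5,6}; region has {1,2,4,5,6} → only 3 remains.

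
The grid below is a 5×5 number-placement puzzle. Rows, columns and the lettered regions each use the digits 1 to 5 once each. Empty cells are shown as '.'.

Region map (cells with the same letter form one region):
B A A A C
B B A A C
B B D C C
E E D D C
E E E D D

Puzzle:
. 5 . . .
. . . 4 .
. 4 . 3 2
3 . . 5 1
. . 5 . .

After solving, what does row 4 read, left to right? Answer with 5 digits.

r1c5 = 4: row 1 has {5}; col 5 has {1,2}; region has {1,2,3} → only 4 remains.
r2c5 = 5: row 2 has {4}; col 5 has {1,2,4}; region has {1,2,3,4} → only 5 remains.
r3c3 = 1: row 3 has {2,3,4}; col 3 has {5}; region has {5} → only 1 remains.
r4c2 = 2: row 4 has {1,3,5}; col 2 has {4,5}; region has {3,5} → only 2 remains.
r4c3 = 4: row 4 has {1,2,3,5}; col 3 has {1,5}; region has {1,5} → only 4 remains.

32451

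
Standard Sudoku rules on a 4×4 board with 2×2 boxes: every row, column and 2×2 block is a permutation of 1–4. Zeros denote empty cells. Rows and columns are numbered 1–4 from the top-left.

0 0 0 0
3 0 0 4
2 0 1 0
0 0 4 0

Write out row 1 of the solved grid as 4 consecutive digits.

4231

r2c3 = 2 (sole candidate).
r3c4 = 3 (sole candidate).
r4c1 = 1 (sole candidate).
r4c2 = 3 (sole candidate).
r4c4 = 2 (sole candidate).
r1c1 = 4: row 1 has {}; col 1 has {1,2,3}; box has {3} → only 4 remains.
r1c3 = 3: row 1 has {4}; col 3 has {1,2,4}; box has {2,4} → only 3 remains.
r1c4 = 1: row 1 has {3,4}; col 4 has {2,3,4}; box has {2,3,4} → only 1 remains.
r2c2 = 1 (sole candidate).
r3c2 = 4 (sole candidate).
r1c2 = 2: row 1 has {1,3,4}; col 2 has {1,3,4}; box has {1,3,4} → only 2 remains.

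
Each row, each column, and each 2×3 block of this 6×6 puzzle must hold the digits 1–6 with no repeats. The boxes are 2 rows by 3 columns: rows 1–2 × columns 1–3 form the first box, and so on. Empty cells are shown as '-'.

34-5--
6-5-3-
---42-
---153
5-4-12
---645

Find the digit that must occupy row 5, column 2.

6

row 1, column 5 = 6 (sole candidate).
row 1, column 6 = 1 (sole candidate).
row 2, column 4 = 2 (sole candidate).
row 2, column 6 = 4 (sole candidate).
row 3, column 1 = 1 (sole candidate).
row 3, column 6 = 6 (sole candidate).
row 5, column 4 = 3 (sole candidate).
row 6, column 1 = 2 (sole candidate).
row 1, column 3 = 2 (sole candidate).
row 2, column 2 = 1 (sole candidate).
row 3, column 3 = 3 (sole candidate).
row 4, column 1 = 4 (sole candidate).
row 4, column 3 = 6 (sole candidate).
row 5, column 2 = 6: row 5 has {1,2,3,4,5}; col 2 has {1,4}; box has {2,4,5} → only 6 remains.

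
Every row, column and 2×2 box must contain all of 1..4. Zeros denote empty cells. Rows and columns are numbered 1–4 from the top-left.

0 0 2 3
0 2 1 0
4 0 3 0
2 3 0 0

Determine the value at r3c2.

r1c1 = 1 (sole candidate).
r1c2 = 4 (sole candidate).
r2c1 = 3 (sole candidate).
r2c4 = 4 (sole candidate).
r3c2 = 1: row 3 has {3,4}; col 2 has {2,3,4}; box has {2,3,4} → only 1 remains.

1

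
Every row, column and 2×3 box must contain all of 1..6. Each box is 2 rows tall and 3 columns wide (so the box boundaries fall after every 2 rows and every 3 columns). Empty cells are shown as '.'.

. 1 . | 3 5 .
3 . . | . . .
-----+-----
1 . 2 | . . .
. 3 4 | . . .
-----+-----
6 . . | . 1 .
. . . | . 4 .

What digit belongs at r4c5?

2

r1c3 = 6 (sole candidate).
r2c3 = 5 (sole candidate).
r4c1 = 5 (sole candidate).
r5c3 = 3 (sole candidate).
r6c1 = 2 (sole candidate).
r6c2 = 5 (sole candidate).
r6c3 = 1 (sole candidate).
r6c4 = 6 (sole candidate).
r6c6 = 3 (sole candidate).
r1c1 = 4 (sole candidate).
r1c6 = 2 (sole candidate).
r2c2 = 2 (sole candidate).
r2c5 = 6 (sole candidate).
r3c2 = 6 (sole candidate).
r3c5 = 3 (sole candidate).
r4c5 = 2: row 4 has {3,4,5}; col 5 has {1,3,4,5,6}; box has {3} → only 2 remains.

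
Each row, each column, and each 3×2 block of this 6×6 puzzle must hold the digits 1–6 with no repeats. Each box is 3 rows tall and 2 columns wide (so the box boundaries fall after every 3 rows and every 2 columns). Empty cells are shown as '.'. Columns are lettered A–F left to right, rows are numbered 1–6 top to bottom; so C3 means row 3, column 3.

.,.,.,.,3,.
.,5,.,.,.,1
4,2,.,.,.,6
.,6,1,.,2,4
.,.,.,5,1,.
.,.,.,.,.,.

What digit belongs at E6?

6

B1 = 1: row 1 has {3}; col 2 has {2,5,6}; box has {2,4,5} → only 1 remains.
E2 = 4: row 2 has {1,5}; col 5 has {1,2,3}; box has {1,3,6} → only 4 remains.
E3 = 5: row 3 has {2,4,6}; col 5 has {1,2,3,4}; box has {1,3,4,6} → only 5 remains.
D4 = 3: row 4 has {1,2,4,6}; col 4 has {5}; box has {1,5} → only 3 remains.
F5 = 3: row 5 has {1,5}; col 6 has {1,4,6}; box has {1,2,4} → only 3 remains.
E6 = 6: row 6 has {}; col 5 has {1,2,3,4,5}; box has {1,2,3,4} → only 6 remains.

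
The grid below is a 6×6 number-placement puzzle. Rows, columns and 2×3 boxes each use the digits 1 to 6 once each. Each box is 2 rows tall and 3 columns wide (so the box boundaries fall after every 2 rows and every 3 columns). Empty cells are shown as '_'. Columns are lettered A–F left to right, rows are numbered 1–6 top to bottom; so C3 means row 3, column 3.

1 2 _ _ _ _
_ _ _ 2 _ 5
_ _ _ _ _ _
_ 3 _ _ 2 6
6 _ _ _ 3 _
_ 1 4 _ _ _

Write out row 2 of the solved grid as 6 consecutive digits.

463215

B5 = 5: row 5 has {3,6}; col 2 has {1,2,3}; box has {1,4,6} → only 5 remains.
C5 = 2: row 5 has {3,5,6}; col 3 has {4}; box has {1,4,5,6} → only 2 remains.
A6 = 3: row 6 has {1,4}; col 1 has {1,6}; box has {1,2,4,5,6} → only 3 remains.
F6 = 2: row 6 has {1,3,4}; col 6 has {5,6}; box has {3} → only 2 remains.
A2 = 4: row 2 has {2,5}; col 1 has {1,3,6}; box has {1,2} → only 4 remains.
B2 = 6: row 2 has {2,4,5}; col 2 has {1,2,3,5}; box has {1,2,4} → only 6 remains.
C2 = 3: row 2 has {2,4,5,6}; col 3 has {2,4}; box has {1,2,4,6} → only 3 remains.
E2 = 1: row 2 has {2,3,4,5,6}; col 5 has {2,3}; box has {2,5} → only 1 remains.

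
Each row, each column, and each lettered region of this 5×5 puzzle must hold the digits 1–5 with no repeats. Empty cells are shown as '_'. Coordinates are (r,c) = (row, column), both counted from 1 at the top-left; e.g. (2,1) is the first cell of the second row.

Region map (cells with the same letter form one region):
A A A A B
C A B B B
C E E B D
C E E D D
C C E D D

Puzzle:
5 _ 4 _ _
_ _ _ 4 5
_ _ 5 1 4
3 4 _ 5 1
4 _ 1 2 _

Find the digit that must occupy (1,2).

1

(1,4) = 3 (sole candidate).
(1,5) = 2 (sole candidate).
(2,3) = 3 (sole candidate).
(3,1) = 2 (sole candidate).
(3,2) = 3 (sole candidate).
(4,3) = 2 (sole candidate).
(5,2) = 5 (sole candidate).
(5,5) = 3 (sole candidate).
(1,2) = 1: row 1 has {2,3,4,5}; col 2 has {3,4,5}; region has {3,4,5} → only 1 remains.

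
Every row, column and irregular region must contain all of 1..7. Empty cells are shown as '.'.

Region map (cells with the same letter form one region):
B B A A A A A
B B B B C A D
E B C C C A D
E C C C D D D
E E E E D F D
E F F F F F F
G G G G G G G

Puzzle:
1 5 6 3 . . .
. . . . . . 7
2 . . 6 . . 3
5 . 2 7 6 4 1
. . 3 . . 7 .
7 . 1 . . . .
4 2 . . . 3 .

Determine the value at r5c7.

r1c6 = 2: row 1 has {1,3,5,6}; col 6 has {3,4,7}; region has {3,6} → only 2 remains.
r1c7 = 4: row 1 has {1,2,3,5,6}; col 7 has {1,3,7}; region has {2,3,6} → only 4 remains.
r2c3 = 4: row 2 has {7}; col 3 has {1,2,3,6}; region has {1,5} → only 4 remains.
r2c4 = 2: row 2 has {4,7}; col 4 has {3,6,7}; region has {1,4,5} → only 2 remains.
r3c2 = 7: row 3 has {2,3,6}; col 2 has {2,5}; region has {1,2,4,5} → only 7 remains.
r3c3 = 5: row 3 has {2,3,6,7}; col 3 has {1,2,3,4,6}; region has {2,6,7} → only 5 remains.
r3c6 = 1: row 3 has {2,3,5,6,7}; col 6 has {2,3,4,7}; region has {2,3,4,6} → only 1 remains.
r4c2 = 3: row 4 has {1,2,4,5,6,7}; col 2 has {2,5,7}; region has {2,5,6,7} → only 3 remains.
r5c1 = 6: row 5 has {3,7}; col 1 has {1,2,4,5,7}; region has {2,3,5,7} → only 6 remains.
r7c3 = 7: row 7 has {2,3,4}; col 3 has {1,2,3,4,5,6}; region has {2,3,4} → only 7 remains.
r1c5 = 7: row 1 has {1,2,3,4,5,6}; col 5 has {6}; region has {1,2,3,4,6} → only 7 remains.
r2c1 = 3: row 2 has {2,4,7}; col 1 has {1,2,4,5,6,7}; region has {1,2,4,5,7} → only 3 remains.
r2c2 = 6: row 2 has {2,3,4,7}; col 2 has {2,3,5,7}; region has {1,2,3,4,5,7} → only 6 remains.
r2c5 = 1: row 2 has {2,3,4,6,7}; col 5 has {6,7}; region has {2,3,5,6,7} → only 1 remains.
r2c6 = 5: row 2 has {1,2,3,4,6,7}; col 6 has {1,2,3,4,7}; region has {1,2,3,4,6,7} → only 5 remains.
r3c5 = 4: row 3 has {1,2,3,5,6,7}; col 5 has {1,6,7}; region has {1,2,3,5,6,7} → only 4 remains.
r6c2 = 4: row 6 has {1,7}; col 2 has {2,3,5,6,7}; region has {1,7} → only 4 remains.
r6c4 = 5: row 6 has {1,4,7}; col 4 has {2,3,6,7}; region has {1,4,7} → only 5 remains.
r6c6 = 6: row 6 has {1,4,5,7}; col 6 has {1,2,3,4,5,7}; region has {1,4,5,7} → only 6 remains.
r6c7 = 2: row 6 has {1,4,5,6,7}; col 7 has {1,3,4,7}; region has {1,4,5,6,7} → only 2 remains.
r7c4 = 1: row 7 has {2,3,4,7}; col 4 has {2,3,5,6,7}; region has {2,3,4,7} → only 1 remains.
r7c5 = 5: row 7 has {1,2,3,4,7}; col 5 has {1,4,6,7}; region has {1,2,3,4,7} → only 5 remains.
r7c7 = 6: row 7 has {1,2,3,4,5,7}; col 7 has {1,2,3,4,7}; region has {1,2,3,4,5,7} → only 6 remains.
r5c2 = 1: row 5 has {3,6,7}; col 2 has {2,3,4,5,6,7}; region has {2,3,5,6,7} → only 1 remains.
r5c4 = 4: row 5 has {1,3,6,7}; col 4 has {1,2,3,5,6,7}; region has {1,2,3,5,6,7} → only 4 remains.
r5c5 = 2: row 5 has {1,3,4,6,7}; col 5 has {1,4,5,6,7}; region has {1,3,4,6,7} → only 2 remains.
r5c7 = 5: row 5 has {1,2,3,4,6,7}; col 7 has {1,2,3,4,6,7}; region has {1,2,3,4,6,7} → only 5 remains.

5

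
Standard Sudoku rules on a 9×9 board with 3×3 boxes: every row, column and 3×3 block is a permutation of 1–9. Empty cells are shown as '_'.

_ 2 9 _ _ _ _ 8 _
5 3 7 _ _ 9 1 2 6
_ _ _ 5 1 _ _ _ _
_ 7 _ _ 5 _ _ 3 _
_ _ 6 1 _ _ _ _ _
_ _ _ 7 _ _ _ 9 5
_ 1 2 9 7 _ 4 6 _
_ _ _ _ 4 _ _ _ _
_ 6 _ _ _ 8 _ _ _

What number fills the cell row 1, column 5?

row 2, column 5 = 8: row 2 has {1,2,3,5,6,7,9}; col 5 has {1,4,5,7}; box has {1,5,9} → only 8 remains.
row 2, column 4 = 4: row 2 has {1,2,3,5,6,7,8,9}; col 4 has {1,5,7,9}; box has {1,5,8,9} → only 4 remains.
row 1, column 1 = 1: in row 1, 1 can only go here (every other open cell in that row sees a 1).
row 1, column 7 = 5: in row 1, 5 can only go here (every other open cell in that row sees a 5).
row 1, column 9 = 4: in row 1, 4 can only go here (every other open cell in that row sees a 4).
row 3, column 8 = 7: row 3 has {1,5}; col 8 has {2,3,6,8,9}; box has {1,2,4,5,6,8} → only 7 remains.
row 5, column 8 = 4: row 5 has {1,6}; col 8 has {2,3,6,7,8,9}; box has {3,5,9} → only 4 remains.
row 1, column 6 = 7: in row 1, 7 can only go here (every other open cell in that row sees a 7).
row 3, column 6 = 2: in row 3, 2 can only go here (every other open cell in that row sees a 2).
row 5, column 6 = 3: row 5 has {1,4,6}; col 6 has {2,7,8,9}; box has {1,5,7} → only 3 remains.
row 7, column 6 = 5: row 7 has {1,2,4,6,7,9}; col 6 has {2,3,7,8,9}; box has {4,7,8,9} → only 5 remains.
row 3, column 1 = 6: in row 3, 6 can only go here (every other open cell in that row sees a 6).
row 4, column 1 = 9: in row 4, 9 can only go here (every other open cell in that row sees a 9).
row 5, column 2 = 5: in row 5, 5 can only go here (every other open cell in that row sees a 5).
row 5, column 5 = 9: in row 5, 9 can only go here (every other open cell in that row sees a 9).
row 6, column 3 = 1: in row 6, 1 can only go here (every other open cell in that row sees a 1).
row 4, column 9 = 1: in row 4, 1 can only go here (every other open cell in that row sees a 1).
row 6, column 1 = 3: in row 6, 3 can only go here (every other open cell in that row sees a 3).
row 7, column 1 = 8: row 7 has {1,2,4,5,6,7,9}; col 1 has {1,3,5,6,9}; box has {1,2,6} → only 8 remains.
row 7, column 9 = 3: row 7 has {1,2,4,5,6,7,8,9}; col 9 has {1,4,5,6}; box has {4,6} → only 3 remains.
row 8, column 1 = 7: row 8 has {4}; col 1 has {1,3,5,6,8,9}; box has {1,2,6,8} → only 7 remains.
row 8, column 2 = 9: row 8 has {4,7}; col 2 has {1,2,3,5,6,7}; box has {1,2,6,7,8} → only 9 remains.
row 9, column 1 = 4: row 9 has {6,8}; col 1 has {1,3,5,6,7,8,9}; box has {1,2,6,7,8,9} → only 4 remains.
row 3, column 9 = 9: row 3 has {1,2,5,6,7}; col 9 has {1,3,4,5,6}; box has {1,2,4,5,6,7,8} → only 9 remains.
row 5, column 1 = 2: row 5 has {1,3,4,5,6,9}; col 1 has {1,3,4,5,6,7,8,9}; box has {1,3,5,6,7,9} → only 2 remains.
row 3, column 7 = 3: row 3 has {1,2,5,6,7,9}; col 7 has {1,4,5}; box has {1,2,4,5,6,7,8,9} → only 3 remains.
row 9, column 8 = 1: in row 9, 1 can only go here (every other open cell in that row sees a 1).
row 9, column 7 = 9: in row 9, 9 can only go here (every other open cell in that row sees a 9).
row 8, column 8 = 5: row 8 has {4,7,9}; col 8 has {1,2,3,4,6,7,8,9}; box has {1,3,4,6,9} → only 5 remains.
row 8, column 3 = 3: row 8 has {4,5,7,9}; col 3 has {1,2,6,7,9}; box has {1,2,4,6,7,8,9} → only 3 remains.
row 9, column 3 = 5: row 9 has {1,4,6,8,9}; col 3 has {1,2,3,6,7,9}; box has {1,2,3,4,6,7,8,9} → only 5 remains.
row 8, column 6 = 1: in row 8, 1 can only go here (every other open cell in that row sees a 1).
row 8, column 4 = 6: in row 8, 6 can only go here (every other open cell in that row sees a 6).
row 1, column 4 = 3: row 1 has {1,2,4,5,7,8,9}; col 4 has {1,4,5,6,7,9}; box has {1,2,4,5,7,8,9} → only 3 remains.
row 1, column 5 = 6: row 1 has {1,2,3,4,5,7,8,9}; col 5 has {1,4,5,7,8,9}; box has {1,2,3,4,5,7,8,9} → only 6 remains.

6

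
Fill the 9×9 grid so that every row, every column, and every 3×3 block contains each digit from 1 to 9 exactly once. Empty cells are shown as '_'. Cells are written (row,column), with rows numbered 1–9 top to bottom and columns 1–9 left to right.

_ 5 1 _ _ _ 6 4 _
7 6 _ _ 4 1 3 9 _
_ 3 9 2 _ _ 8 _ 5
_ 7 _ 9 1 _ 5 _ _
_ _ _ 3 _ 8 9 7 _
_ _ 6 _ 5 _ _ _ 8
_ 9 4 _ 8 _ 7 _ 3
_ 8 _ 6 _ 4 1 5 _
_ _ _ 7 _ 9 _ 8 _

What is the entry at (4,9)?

(1,4) = 8: row 1 has {1,4,5,6}; col 4 has {2,3,6,7,9}; box has {1,2,4} → only 8 remains.
(2,4) = 5: row 2 has {1,3,4,6,7,9}; col 4 has {2,3,6,7,8,9}; box has {1,2,4,8} → only 5 remains.
(2,9) = 2: row 2 has {1,3,4,5,6,7,9}; col 9 has {3,5,8}; box has {3,4,5,6,8,9} → only 2 remains.
(3,1) = 4: row 3 has {2,3,5,8,9}; col 1 has {7}; box has {1,3,5,6,7,9} → only 4 remains.
(3,8) = 1: row 3 has {2,3,4,5,8,9}; col 8 has {4,5,7,8,9}; box has {2,3,4,5,6,8,9} → only 1 remains.
(6,4) = 4: row 6 has {5,6,8}; col 4 has {2,3,5,6,7,8,9}; box has {1,3,5,8,9} → only 4 remains.
(6,7) = 2: row 6 has {4,5,6,8}; col 7 has {1,3,5,6,7,8,9}; box has {5,7,8,9} → only 2 remains.
(6,8) = 3: row 6 has {2,4,5,6,8}; col 8 has {1,4,5,7,8,9}; box has {2,5,7,8,9} → only 3 remains.
(7,4) = 1: row 7 has {3,4,7,8,9}; col 4 has {2,3,4,5,6,7,8,9}; box has {4,6,7,8,9} → only 1 remains.
(8,9) = 9: row 8 has {1,4,5,6,8}; col 9 has {2,3,5,8}; box has {1,3,5,7,8} → only 9 remains.
(9,7) = 4: row 9 has {7,8,9}; col 7 has {1,2,3,5,6,7,8,9}; box has {1,3,5,7,8,9} → only 4 remains.
(9,9) = 6: row 9 has {4,7,8,9}; col 9 has {2,3,5,8,9}; box has {1,3,4,5,7,8,9} → only 6 remains.
(1,1) = 2: row 1 has {1,4,5,6,8}; col 1 has {4,7}; box has {1,3,4,5,6,7,9} → only 2 remains.
(1,9) = 7: row 1 has {1,2,4,5,6,8}; col 9 has {2,3,5,6,8,9}; box has {1,2,3,4,5,6,8,9} → only 7 remains.
(2,3) = 8: row 2 has {1,2,3,4,5,6,7,9}; col 3 has {1,4,6,9}; box has {1,2,3,4,5,6,7,9} → only 8 remains.
(4,8) = 6: row 4 has {1,5,7,9}; col 8 has {1,3,4,5,7,8,9}; box has {2,3,5,7,8,9} → only 6 remains.
(4,9) = 4: row 4 has {1,5,6,7,9}; col 9 has {2,3,5,6,7,8,9}; box has {2,3,5,6,7,8,9} → only 4 remains.

4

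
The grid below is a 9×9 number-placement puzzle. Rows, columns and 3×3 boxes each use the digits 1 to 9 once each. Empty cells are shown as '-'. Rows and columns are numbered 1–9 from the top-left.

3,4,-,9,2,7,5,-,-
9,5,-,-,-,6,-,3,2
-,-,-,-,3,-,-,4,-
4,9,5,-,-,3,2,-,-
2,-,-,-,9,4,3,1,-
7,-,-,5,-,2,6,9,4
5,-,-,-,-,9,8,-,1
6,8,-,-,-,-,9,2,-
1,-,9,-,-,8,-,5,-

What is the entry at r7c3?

r3c1 = 8: row 3 has {3,4}; col 1 has {1,2,3,4,5,6,7,9}; box has {3,4,5,9} → only 8 remains.
r3c4 = 1: row 3 has {3,4,8}; col 4 has {5,9}; box has {2,3,6,7,9} → only 1 remains.
r3c6 = 5: row 3 has {1,3,4,8}; col 6 has {2,3,4,6,7,8,9}; box has {1,2,3,6,7,9} → only 5 remains.
r3c7 = 7: row 3 has {1,3,4,5,8}; col 7 has {2,3,5,6,8,9}; box has {2,3,4,5} → only 7 remains.
r5c2 = 6: row 5 has {1,2,3,4,9}; col 2 has {4,5,8,9}; box has {2,4,5,7,9} → only 6 remains.
r5c3 = 8: row 5 has {1,2,3,4,6,9}; col 3 has {5,9}; box has {2,4,5,6,7,9} → only 8 remains.
r5c4 = 7: row 5 has {1,2,3,4,6,8,9}; col 4 has {1,5,9}; box has {2,3,4,5,9} → only 7 remains.
r5c9 = 5: row 5 has {1,2,3,4,6,7,8,9}; col 9 has {1,2,4}; box has {1,2,3,4,6,9} → only 5 remains.
r8c6 = 1: row 8 has {2,6,8,9}; col 6 has {2,3,4,5,6,7,8,9}; box has {8,9} → only 1 remains.
r9c7 = 4: row 9 has {1,5,8,9}; col 7 has {2,3,5,6,7,8,9}; box has {1,2,5,8,9} → only 4 remains.
r2c7 = 1: row 2 has {2,3,5,6,9}; col 7 has {2,3,4,5,6,7,8,9}; box has {2,3,4,5,7} → only 1 remains.
r3c2 = 2: row 3 has {1,3,4,5,7,8}; col 2 has {4,5,6,8,9}; box has {3,4,5,8,9} → only 2 remains.
r3c3 = 6: row 3 has {1,2,3,4,5,7,8}; col 3 has {5,8,9}; box has {2,3,4,5,8,9} → only 6 remains.
r3c9 = 9: row 3 has {1,2,3,4,5,6,7,8}; col 9 has {1,2,4,5}; box has {1,2,3,4,5,7} → only 9 remains.
r1c3 = 1: row 1 has {2,3,4,5,7,9}; col 3 has {5,6,8,9}; box has {2,3,4,5,6,8,9} → only 1 remains.
r2c3 = 7: row 2 has {1,2,3,5,6,9}; col 3 has {1,5,6,8,9}; box has {1,2,3,4,5,6,8,9} → only 7 remains.
r6c3 = 3: row 6 has {2,4,5,6,7,9}; col 3 has {1,5,6,7,8,9}; box has {2,4,5,6,7,8,9} → only 3 remains.
r8c3 = 4: row 8 has {1,2,6,8,9}; col 3 has {1,3,5,6,7,8,9}; box has {1,5,6,8,9} → only 4 remains.
r8c4 = 3: row 8 has {1,2,4,6,8,9}; col 4 has {1,5,7,9}; box has {1,8,9} → only 3 remains.
r8c9 = 7: row 8 has {1,2,3,4,6,8,9}; col 9 has {1,2,4,5,9}; box has {1,2,4,5,8,9} → only 7 remains.
r4c9 = 8: row 4 has {2,3,4,5,9}; col 9 has {1,2,4,5,7,9}; box has {1,2,3,4,5,6,9} → only 8 remains.
r6c2 = 1: row 6 has {2,3,4,5,6,7,9}; col 2 has {2,4,5,6,8,9}; box has {2,3,4,5,6,7,8,9} → only 1 remains.
r6c5 = 8: row 6 has {1,2,3,4,5,6,7,9}; col 5 has {2,3,9}; box has {2,3,4,5,7,9} → only 8 remains.
r7c3 = 2: row 7 has {1,5,8,9}; col 3 has {1,3,4,5,6,7,8,9}; box has {1,4,5,6,8,9} → only 2 remains.

2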